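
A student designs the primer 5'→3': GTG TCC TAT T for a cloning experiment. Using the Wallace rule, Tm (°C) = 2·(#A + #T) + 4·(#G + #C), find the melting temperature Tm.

Scanning the sequence gives C=2, T=5, G=2, A=1.
A+T = 6, G+C = 4
Tm = 4·4 + 2·6 = 16 + 12 = 28°C

28°C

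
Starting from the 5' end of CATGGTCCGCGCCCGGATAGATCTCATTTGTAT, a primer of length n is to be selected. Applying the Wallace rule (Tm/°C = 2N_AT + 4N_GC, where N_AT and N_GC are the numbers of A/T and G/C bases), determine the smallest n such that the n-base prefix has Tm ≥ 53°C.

First 14 bases: CATGGTCCGCGCCC → Tm = 50°C (< 53°C)
First 15 bases: CATGGTCCGCGCCCG → Tm = 54°C (≥ 53°C)
Since every base adds ≥2°C, Tm only increases with n, so the threshold is first crossed at n = 15.

n = 15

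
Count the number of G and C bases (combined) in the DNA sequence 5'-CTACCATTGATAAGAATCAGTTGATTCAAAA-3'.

Base counts: G=4, T=9, A=13, C=5
Total G or C: 4 + 5 = 9

9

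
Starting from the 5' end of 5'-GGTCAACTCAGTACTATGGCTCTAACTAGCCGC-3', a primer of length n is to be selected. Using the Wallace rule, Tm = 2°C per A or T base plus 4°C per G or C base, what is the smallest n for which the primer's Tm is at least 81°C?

First 28 bases: GGTCAACTCAGTACTATGGCTCTAACTA → Tm = 80°C (< 81°C)
First 29 bases: GGTCAACTCAGTACTATGGCTCTAACTAG → Tm = 84°C (≥ 81°C)
Each additional base adds 2°C (A/T) or 4°C (G/C), so Tm is non-decreasing in n; n = 29 is the first length to reach 81°C.

n = 29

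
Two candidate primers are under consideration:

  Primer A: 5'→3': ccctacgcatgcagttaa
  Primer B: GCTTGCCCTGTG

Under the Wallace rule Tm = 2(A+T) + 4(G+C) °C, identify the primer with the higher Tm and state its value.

Primer A, 54°C

Primer A: A+T=9, G+C=9 → Tm = 2(9)+4(9) = 54°C
Primer B: A+T=4, G+C=8 → Tm = 2(4)+4(8) = 40°C
54°C vs 40°C → primer A is higher.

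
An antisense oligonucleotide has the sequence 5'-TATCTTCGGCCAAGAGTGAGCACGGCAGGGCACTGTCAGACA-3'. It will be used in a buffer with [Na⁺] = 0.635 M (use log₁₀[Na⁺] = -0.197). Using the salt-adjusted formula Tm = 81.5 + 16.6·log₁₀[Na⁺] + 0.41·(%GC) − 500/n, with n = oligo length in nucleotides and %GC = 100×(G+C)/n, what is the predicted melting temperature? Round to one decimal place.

Length n = 42. Base counts: T=7, G=13, A=11, C=11
G+C = 24, so %GC = 24/42 × 100 = 57.143%
Salt term: 16.6 × (-0.197) = -3.27
GC term: 0.41 × 57.143 = 23.429; length term: −500/42 = −11.905
Tm = 81.5 + (-3.27) + 23.429 − 11.905 = 89.754 → 89.8°C

89.8°C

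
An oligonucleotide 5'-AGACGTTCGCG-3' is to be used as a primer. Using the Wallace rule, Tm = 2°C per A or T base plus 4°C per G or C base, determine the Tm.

36°C

A=2, G=4, C=3, T=2
A+T = 4, G+C = 7
Tm = 2(4) + 4(7) = 8 + 28 = 36°C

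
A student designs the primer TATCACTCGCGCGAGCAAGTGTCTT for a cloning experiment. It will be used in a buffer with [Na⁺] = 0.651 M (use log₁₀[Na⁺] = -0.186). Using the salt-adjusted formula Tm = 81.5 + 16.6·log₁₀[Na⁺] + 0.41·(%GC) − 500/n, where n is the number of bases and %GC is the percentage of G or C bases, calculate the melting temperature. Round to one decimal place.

79.7°C

Length n = 25. T=7, C=7, A=5, G=6
G+C = 13, so %GC = 13/25 × 100 = 52%
Salt term: 16.6 × (-0.186) = -3.088
GC term: 0.41 × 52 = 21.32; length term: −500/25 = −20
Tm = 81.5 + (-3.088) + 21.32 − 20 = 79.732 → 79.7°C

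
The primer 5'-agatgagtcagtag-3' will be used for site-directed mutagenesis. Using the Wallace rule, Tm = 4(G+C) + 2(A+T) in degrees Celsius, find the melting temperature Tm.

Scanning the sequence gives A=5, T=3, C=1, G=5.
So N_AT = 8 and N_GC = 6.
Tm = 2(8) + 4(6) = 16 + 24 = 40°C

40°C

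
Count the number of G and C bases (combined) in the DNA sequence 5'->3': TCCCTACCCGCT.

8

Scanning the sequence gives C=7, A=1, G=1, T=3.
G+C = 1 + 7 = 8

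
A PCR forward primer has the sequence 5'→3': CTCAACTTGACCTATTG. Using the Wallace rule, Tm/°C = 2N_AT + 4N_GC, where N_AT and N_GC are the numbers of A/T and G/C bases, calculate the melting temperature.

48°C

Base counts: C=5, T=6, G=2, A=4
AT pairs contribute 10, GC pairs contribute 7.
Tm = 2(10) + 4(7) = 20 + 28 = 48°C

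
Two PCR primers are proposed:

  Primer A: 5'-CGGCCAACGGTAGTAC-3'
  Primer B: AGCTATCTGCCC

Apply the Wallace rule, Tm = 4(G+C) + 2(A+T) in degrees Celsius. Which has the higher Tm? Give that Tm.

Primer A, 52°C

Primer A: A+T=6, G+C=10 → Tm = 2(6)+4(10) = 52°C
Primer B: A+T=5, G+C=7 → Tm = 2(5)+4(7) = 38°C
52°C vs 38°C → primer A is higher.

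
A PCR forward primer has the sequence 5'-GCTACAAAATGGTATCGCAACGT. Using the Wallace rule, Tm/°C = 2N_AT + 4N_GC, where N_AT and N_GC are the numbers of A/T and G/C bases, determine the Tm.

Base counts: C=5, G=5, A=8, T=5
A+T = 13, G+C = 10
Tm = 2(13) + 4(10) = 26 + 40 = 66°C

66°C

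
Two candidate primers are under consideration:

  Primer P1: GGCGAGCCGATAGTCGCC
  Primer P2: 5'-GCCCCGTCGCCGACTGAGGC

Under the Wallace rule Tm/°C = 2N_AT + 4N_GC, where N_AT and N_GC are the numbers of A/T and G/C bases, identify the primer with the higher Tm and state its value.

Primer P1: A+T=5, G+C=13 → Tm = 2(5)+4(13) = 62°C
Primer P2: A+T=4, G+C=16 → Tm = 2(4)+4(16) = 72°C
62°C vs 72°C → primer P2 is higher.

Primer P2, 72°C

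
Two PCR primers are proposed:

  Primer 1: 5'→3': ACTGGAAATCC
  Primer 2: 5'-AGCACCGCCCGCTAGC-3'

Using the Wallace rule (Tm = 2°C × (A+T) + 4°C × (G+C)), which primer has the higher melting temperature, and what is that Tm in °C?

Primer 1: A+T=6, G+C=5 → Tm = 2(6)+4(5) = 32°C
Primer 2: A+T=4, G+C=12 → Tm = 2(4)+4(12) = 56°C
32°C vs 56°C → primer 2 is higher.

Primer 2, 56°C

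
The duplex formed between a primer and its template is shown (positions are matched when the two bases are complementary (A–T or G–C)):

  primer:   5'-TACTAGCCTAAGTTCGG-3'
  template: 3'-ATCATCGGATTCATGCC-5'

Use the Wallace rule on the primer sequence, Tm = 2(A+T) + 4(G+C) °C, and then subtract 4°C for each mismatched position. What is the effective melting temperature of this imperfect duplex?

42°C

Primer base counts: A=4, T=5, G=4, C=4 → A+T=9, G+C=8
Perfect-match Tm = 2(9) + 4(8) = 18 + 32 = 50°C
Mismatches (positions where the bases are not complementary): 2 (at positions 3, 14)
Effective Tm = 50 − 2×4 = 50 − 8 = 42°C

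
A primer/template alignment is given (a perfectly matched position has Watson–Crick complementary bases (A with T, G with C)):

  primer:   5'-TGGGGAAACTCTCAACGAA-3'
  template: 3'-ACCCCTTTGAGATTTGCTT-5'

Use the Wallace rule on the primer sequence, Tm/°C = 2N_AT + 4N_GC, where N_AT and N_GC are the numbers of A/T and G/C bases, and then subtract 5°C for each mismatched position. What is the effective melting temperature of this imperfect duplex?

Primer base counts: A=7, T=3, G=5, C=4 → A+T=10, G+C=9
Perfect-match Tm = 2(10) + 4(9) = 20 + 36 = 56°C
Mismatches (positions where the bases are not complementary): 1 (at position 13)
Effective Tm = 56 − 1×5 = 56 − 5 = 51°C

51°C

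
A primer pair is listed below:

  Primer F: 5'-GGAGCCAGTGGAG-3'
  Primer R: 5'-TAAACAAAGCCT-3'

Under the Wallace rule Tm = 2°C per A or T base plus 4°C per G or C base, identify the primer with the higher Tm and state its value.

Primer F: A+T=4, G+C=9 → Tm = 2(4)+4(9) = 44°C
Primer R: A+T=8, G+C=4 → Tm = 2(8)+4(4) = 32°C
44°C vs 32°C → primer F is higher.

Primer F, 44°C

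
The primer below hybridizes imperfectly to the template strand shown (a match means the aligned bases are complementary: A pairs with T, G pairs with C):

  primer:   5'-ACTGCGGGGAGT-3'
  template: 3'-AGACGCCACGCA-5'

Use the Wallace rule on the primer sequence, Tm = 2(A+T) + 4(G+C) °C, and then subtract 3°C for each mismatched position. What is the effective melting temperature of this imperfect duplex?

31°C

Primer base counts: A=2, T=2, G=6, C=2 → A+T=4, G+C=8
Perfect-match Tm = 2(4) + 4(8) = 8 + 32 = 40°C
Mismatches (positions where the bases are not complementary): 3 (at positions 1, 8, 10)
Effective Tm = 40 − 3×3 = 40 − 9 = 31°C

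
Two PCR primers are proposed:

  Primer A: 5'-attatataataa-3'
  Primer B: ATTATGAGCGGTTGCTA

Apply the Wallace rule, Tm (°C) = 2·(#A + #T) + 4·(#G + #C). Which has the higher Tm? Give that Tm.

Primer A: A+T=12, G+C=0 → Tm = 2(12)+4(0) = 24°C
Primer B: A+T=10, G+C=7 → Tm = 2(10)+4(7) = 48°C
24°C vs 48°C → primer B is higher.

Primer B, 48°C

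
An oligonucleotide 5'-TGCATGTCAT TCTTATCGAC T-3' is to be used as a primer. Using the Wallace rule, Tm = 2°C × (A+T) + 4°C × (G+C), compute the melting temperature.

Base counts: A=4, T=9, G=3, C=5
A+T = 13, G+C = 8
Tm = 4·8 + 2·13 = 32 + 26 = 58°C

58°C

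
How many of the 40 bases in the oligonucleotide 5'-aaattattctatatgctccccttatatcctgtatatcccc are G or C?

Scanning the sequence gives C=12, T=16, A=10, G=2.
G+C = 2 + 12 = 14

14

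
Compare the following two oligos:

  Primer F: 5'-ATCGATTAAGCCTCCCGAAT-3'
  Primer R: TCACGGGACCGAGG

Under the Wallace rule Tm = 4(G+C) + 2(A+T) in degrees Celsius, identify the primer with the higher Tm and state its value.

Primer F: A+T=11, G+C=9 → Tm = 2(11)+4(9) = 58°C
Primer R: A+T=4, G+C=10 → Tm = 2(4)+4(10) = 48°C
58°C vs 48°C → primer F is higher.

Primer F, 58°C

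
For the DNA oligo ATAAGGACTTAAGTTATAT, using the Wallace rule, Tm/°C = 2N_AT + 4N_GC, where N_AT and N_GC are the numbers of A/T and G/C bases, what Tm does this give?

46°C

Scanning the sequence gives T=7, A=8, C=1, G=3.
So N_AT = 15 and N_GC = 4.
Tm = 4·4 + 2·15 = 16 + 30 = 46°C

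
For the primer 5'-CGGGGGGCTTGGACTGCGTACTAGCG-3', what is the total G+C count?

Scanning the sequence gives T=5, A=3, G=12, C=6.
Total G or C: 12 + 6 = 18

18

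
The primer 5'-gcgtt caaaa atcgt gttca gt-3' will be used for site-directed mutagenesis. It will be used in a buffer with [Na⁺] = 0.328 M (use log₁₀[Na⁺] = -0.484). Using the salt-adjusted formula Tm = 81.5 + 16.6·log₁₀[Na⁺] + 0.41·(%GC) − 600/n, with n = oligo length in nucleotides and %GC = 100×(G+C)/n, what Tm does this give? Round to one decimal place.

63.0°C

Length n = 22. A=6, G=5, T=7, C=4
G+C = 9, so %GC = 9/22 × 100 = 40.909%
Salt term: 16.6 × (-0.484) = -8.034
GC term: 0.41 × 40.909 = 16.773; length term: −600/22 = −27.273
Tm = 81.5 + (-8.034) + 16.773 − 27.273 = 62.966 → 63.0°C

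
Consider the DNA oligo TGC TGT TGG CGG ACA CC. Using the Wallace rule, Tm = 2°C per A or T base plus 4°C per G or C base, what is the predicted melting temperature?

Scanning the sequence gives C=5, G=6, A=2, T=4.
A+T = 6, G+C = 11
Tm = 4·11 + 2·6 = 44 + 12 = 56°C

56°C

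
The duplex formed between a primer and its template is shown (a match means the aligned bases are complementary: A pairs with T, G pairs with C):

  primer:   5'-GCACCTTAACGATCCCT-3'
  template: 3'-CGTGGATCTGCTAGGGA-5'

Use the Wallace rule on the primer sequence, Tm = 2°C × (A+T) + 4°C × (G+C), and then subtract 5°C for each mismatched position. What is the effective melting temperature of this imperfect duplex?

Primer base counts: A=4, T=4, G=2, C=7 → A+T=8, G+C=9
Perfect-match Tm = 2(8) + 4(9) = 16 + 36 = 52°C
Mismatches (positions where the bases are not complementary): 2 (at positions 7, 8)
Effective Tm = 52 − 2×5 = 52 − 10 = 42°C

42°C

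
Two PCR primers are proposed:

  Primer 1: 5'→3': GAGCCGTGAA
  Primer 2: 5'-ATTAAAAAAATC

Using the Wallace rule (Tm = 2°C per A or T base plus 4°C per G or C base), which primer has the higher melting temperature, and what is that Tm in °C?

Primer 1: A+T=4, G+C=6 → Tm = 2(4)+4(6) = 32°C
Primer 2: A+T=11, G+C=1 → Tm = 2(11)+4(1) = 26°C
32°C vs 26°C → primer 1 is higher.

Primer 1, 32°C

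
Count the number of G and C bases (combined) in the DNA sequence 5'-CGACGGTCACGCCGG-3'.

12

A=2, T=1, C=6, G=6
Total G or C: 6 + 6 = 12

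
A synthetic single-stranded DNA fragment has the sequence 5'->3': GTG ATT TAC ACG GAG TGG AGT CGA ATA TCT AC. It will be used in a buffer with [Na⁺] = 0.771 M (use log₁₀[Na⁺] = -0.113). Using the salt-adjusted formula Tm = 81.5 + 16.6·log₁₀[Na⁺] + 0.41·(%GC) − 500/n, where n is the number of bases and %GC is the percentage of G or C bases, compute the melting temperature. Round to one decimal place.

Length n = 32. G=9, C=5, A=9, T=9
G+C = 14, so %GC = 14/32 × 100 = 43.75%
Salt term: 16.6 × (-0.113) = -1.876
GC term: 0.41 × 43.75 = 17.938; length term: −500/32 = −15.625
Tm = 81.5 + (-1.876) + 17.938 − 15.625 = 81.937 → 81.9°C

81.9°C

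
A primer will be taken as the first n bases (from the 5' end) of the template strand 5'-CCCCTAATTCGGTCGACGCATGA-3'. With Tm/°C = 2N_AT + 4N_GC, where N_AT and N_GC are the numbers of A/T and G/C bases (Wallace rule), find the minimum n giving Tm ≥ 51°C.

n = 17

First 16 bases: CCCCTAATTCGGTCGA → Tm = 50°C (< 51°C)
First 17 bases: CCCCTAATTCGGTCGAC → Tm = 54°C (≥ 51°C)
Since every base adds ≥2°C, Tm only increases with n, so the threshold is first crossed at n = 17.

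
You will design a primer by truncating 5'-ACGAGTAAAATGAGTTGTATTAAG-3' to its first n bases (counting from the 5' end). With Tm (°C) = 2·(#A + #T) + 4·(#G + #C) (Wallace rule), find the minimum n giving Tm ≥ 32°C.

n = 12

First 11 bases: ACGAGTAAAAT → Tm = 28°C (< 32°C)
First 12 bases: ACGAGTAAAATG → Tm = 32°C (≥ 32°C)
Since every base adds ≥2°C, Tm only increases with n, so the threshold is first crossed at n = 12.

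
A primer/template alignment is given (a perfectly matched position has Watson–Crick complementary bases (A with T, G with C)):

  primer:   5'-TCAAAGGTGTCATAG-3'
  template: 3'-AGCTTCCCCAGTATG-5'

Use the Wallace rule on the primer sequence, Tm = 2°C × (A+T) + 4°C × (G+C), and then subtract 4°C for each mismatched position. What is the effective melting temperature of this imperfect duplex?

30°C

Primer base counts: A=5, T=4, G=4, C=2 → A+T=9, G+C=6
Perfect-match Tm = 2(9) + 4(6) = 18 + 24 = 42°C
Mismatches (positions where the bases are not complementary): 3 (at positions 3, 8, 15)
Effective Tm = 42 − 3×4 = 42 − 12 = 30°C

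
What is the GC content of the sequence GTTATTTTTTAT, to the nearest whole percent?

8%

Base counts: T=9, C=0, A=2, G=1
G+C = 1 + 0 = 1 out of 12 bases
%GC = 1/12 × 100 = 8.333% ≈ 8%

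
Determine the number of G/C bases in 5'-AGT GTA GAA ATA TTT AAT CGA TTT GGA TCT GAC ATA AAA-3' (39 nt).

T=13, G=7, A=16, C=3
G+C = 7 + 3 = 10

10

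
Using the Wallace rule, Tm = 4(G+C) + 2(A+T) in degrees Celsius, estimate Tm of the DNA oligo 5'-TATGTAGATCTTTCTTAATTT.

Base counts: G=2, C=2, T=12, A=5
AT pairs contribute 17, GC pairs contribute 4.
Tm = 2(17) + 4(4) = 34 + 16 = 50°C

50°C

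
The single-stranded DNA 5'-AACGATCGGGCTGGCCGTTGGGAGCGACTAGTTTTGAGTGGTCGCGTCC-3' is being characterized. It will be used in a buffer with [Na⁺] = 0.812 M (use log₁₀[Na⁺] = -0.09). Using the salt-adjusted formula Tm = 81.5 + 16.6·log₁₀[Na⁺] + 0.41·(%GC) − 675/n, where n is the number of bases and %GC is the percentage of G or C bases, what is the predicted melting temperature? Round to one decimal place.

Length n = 49. Counting bases: C=11, G=19, T=12, A=7
G+C = 30, so %GC = 30/49 × 100 = 61.224%
Salt term: 16.6 × (-0.09) = -1.494
GC term: 0.41 × 61.224 = 25.102; length term: −675/49 = −13.776
Tm = 81.5 + (-1.494) + 25.102 − 13.776 = 91.332 → 91.3°C

91.3°C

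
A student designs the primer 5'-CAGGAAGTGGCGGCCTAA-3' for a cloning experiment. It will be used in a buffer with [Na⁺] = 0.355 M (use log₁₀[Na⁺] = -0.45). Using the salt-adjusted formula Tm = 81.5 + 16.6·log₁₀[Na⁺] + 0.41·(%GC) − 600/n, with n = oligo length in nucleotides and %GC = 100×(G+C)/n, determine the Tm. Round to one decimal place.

Length n = 18. Base counts: C=4, T=2, G=7, A=5
G+C = 11, so %GC = 11/18 × 100 = 61.111%
Salt term: 16.6 × (-0.45) = -7.47
GC term: 0.41 × 61.111 = 25.056; length term: −600/18 = −33.333
Tm = 81.5 + (-7.47) + 25.056 − 33.333 = 65.753 → 65.8°C

65.8°C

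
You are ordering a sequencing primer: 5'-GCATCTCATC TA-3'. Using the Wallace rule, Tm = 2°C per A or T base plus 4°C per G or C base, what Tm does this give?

Base counts: C=4, G=1, A=3, T=4
So N_AT = 7 and N_GC = 5.
Tm = 4·5 + 2·7 = 20 + 14 = 34°C

34°C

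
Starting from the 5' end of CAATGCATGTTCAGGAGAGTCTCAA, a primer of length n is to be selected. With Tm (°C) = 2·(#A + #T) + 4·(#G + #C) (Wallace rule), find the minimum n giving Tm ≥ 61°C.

n = 21

First 20 bases: CAATGCATGTTCAGGAGAGT → Tm = 58°C (< 61°C)
First 21 bases: CAATGCATGTTCAGGAGAGTC → Tm = 62°C (≥ 61°C)
Since every base adds ≥2°C, Tm only increases with n, so the threshold is first crossed at n = 21.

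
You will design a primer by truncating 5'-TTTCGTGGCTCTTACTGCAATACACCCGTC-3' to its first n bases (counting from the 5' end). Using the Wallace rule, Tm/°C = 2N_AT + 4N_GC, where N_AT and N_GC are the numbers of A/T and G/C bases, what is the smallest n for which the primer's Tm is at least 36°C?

n = 12

First 11 bases: TTTCGTGGCTC → Tm = 34°C (< 36°C)
First 12 bases: TTTCGTGGCTCT → Tm = 36°C (≥ 36°C)
Since every base adds ≥2°C, Tm only increases with n, so the threshold is first crossed at n = 12.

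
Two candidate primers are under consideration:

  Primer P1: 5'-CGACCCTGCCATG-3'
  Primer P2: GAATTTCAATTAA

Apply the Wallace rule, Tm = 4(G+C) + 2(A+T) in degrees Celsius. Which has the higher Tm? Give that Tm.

Primer P1: A+T=4, G+C=9 → Tm = 2(4)+4(9) = 44°C
Primer P2: A+T=11, G+C=2 → Tm = 2(11)+4(2) = 30°C
44°C vs 30°C → primer P1 is higher.

Primer P1, 44°C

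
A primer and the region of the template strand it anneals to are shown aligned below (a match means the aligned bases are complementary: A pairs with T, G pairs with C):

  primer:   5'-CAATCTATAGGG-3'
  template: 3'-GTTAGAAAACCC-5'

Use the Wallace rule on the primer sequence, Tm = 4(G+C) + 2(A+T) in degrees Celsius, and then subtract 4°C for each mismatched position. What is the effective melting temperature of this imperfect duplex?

Primer base counts: A=4, T=3, G=3, C=2 → A+T=7, G+C=5
Perfect-match Tm = 2(7) + 4(5) = 14 + 20 = 34°C
Mismatches (positions where the bases are not complementary): 2 (at positions 7, 9)
Effective Tm = 34 − 2×4 = 34 − 8 = 26°C

26°C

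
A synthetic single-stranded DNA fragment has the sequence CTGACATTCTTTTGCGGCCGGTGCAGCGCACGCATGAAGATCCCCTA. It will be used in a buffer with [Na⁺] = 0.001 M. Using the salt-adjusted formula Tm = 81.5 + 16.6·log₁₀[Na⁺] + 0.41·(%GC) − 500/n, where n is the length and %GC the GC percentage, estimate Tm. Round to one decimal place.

Length n = 47. Counting bases: A=9, C=15, T=11, G=12
G+C = 27, so %GC = 27/47 × 100 = 57.447%
Salt term: 16.6 × (-3) = -49.8
GC term: 0.41 × 57.447 = 23.553; length term: −500/47 = −10.638
Tm = 81.5 + (-49.8) + 23.553 − 10.638 = 44.615 → 44.6°C

44.6°C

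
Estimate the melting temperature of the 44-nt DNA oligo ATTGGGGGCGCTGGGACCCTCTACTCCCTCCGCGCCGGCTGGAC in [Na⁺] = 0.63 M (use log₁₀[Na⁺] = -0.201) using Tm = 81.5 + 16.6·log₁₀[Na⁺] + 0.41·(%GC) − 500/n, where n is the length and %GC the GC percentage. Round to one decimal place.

96.6°C

Length n = 44. Base counts: G=15, C=17, T=8, A=4
G+C = 32, so %GC = 32/44 × 100 = 72.727%
Salt term: 16.6 × (-0.201) = -3.337
GC term: 0.41 × 72.727 = 29.818; length term: −500/44 = −11.364
Tm = 81.5 + (-3.337) + 29.818 − 11.364 = 96.617 → 96.6°C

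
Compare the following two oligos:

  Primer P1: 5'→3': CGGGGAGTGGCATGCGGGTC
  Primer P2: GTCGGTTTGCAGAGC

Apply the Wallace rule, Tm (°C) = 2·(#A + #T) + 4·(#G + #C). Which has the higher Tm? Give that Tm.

Primer P1: A+T=5, G+C=15 → Tm = 2(5)+4(15) = 70°C
Primer P2: A+T=6, G+C=9 → Tm = 2(6)+4(9) = 48°C
70°C vs 48°C → primer P1 is higher.

Primer P1, 70°C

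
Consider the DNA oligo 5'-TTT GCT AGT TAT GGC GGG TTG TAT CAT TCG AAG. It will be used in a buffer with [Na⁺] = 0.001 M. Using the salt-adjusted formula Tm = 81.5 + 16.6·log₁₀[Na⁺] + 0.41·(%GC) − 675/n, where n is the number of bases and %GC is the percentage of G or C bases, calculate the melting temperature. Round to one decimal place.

28.6°C

Length n = 33. G=10, T=13, A=6, C=4
G+C = 14, so %GC = 14/33 × 100 = 42.424%
Salt term: 16.6 × (-3) = -49.8
GC term: 0.41 × 42.424 = 17.394; length term: −675/33 = −20.455
Tm = 81.5 + (-49.8) + 17.394 − 20.455 = 28.639 → 28.6°C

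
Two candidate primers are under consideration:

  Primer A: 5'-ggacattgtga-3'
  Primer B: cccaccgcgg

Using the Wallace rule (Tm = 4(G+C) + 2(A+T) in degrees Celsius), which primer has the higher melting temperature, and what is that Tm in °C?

Primer B, 38°C

Primer A: A+T=6, G+C=5 → Tm = 2(6)+4(5) = 32°C
Primer B: A+T=1, G+C=9 → Tm = 2(1)+4(9) = 38°C
32°C vs 38°C → primer B is higher.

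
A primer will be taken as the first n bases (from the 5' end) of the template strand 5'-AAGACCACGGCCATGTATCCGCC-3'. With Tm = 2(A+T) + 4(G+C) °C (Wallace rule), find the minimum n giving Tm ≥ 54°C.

First 17 bases: AAGACCACGGCCATGTA → Tm = 52°C (< 54°C)
First 18 bases: AAGACCACGGCCATGTAT → Tm = 54°C (≥ 54°C)
Since every base adds ≥2°C, Tm only increases with n, so the threshold is first crossed at n = 18.

n = 18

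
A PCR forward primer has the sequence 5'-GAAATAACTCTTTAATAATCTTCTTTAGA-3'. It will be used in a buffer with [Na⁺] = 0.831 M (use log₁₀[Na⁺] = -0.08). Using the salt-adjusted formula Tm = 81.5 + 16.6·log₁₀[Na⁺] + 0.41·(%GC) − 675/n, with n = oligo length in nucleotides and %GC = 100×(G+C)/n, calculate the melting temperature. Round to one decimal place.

65.4°C

Length n = 29. Base counts: T=12, A=11, G=2, C=4
G+C = 6, so %GC = 6/29 × 100 = 20.69%
Salt term: 16.6 × (-0.08) = -1.328
GC term: 0.41 × 20.69 = 8.483; length term: −675/29 = −23.276
Tm = 81.5 + (-1.328) + 8.483 − 23.276 = 65.379 → 65.4°C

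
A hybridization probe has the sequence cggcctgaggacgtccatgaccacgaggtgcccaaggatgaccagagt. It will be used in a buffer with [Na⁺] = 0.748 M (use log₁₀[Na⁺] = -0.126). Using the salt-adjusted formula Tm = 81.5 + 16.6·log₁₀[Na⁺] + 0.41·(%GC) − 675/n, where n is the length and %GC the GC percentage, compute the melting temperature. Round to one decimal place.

Length n = 48. Counting bases: C=14, G=16, T=6, A=12
G+C = 30, so %GC = 30/48 × 100 = 62.5%
Salt term: 16.6 × (-0.126) = -2.092
GC term: 0.41 × 62.5 = 25.625; length term: −675/48 = −14.062
Tm = 81.5 + (-2.092) + 25.625 − 14.062 = 90.971 → 91.0°C

91.0°C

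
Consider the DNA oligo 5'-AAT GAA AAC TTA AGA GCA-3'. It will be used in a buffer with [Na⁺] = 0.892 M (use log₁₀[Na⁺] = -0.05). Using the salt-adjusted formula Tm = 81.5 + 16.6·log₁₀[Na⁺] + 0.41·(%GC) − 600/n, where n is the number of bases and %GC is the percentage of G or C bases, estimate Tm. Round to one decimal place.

58.7°C

Length n = 18. Scanning the sequence gives C=2, T=3, G=3, A=10.
G+C = 5, so %GC = 5/18 × 100 = 27.778%
Salt term: 16.6 × (-0.05) = -0.83
GC term: 0.41 × 27.778 = 11.389; length term: −600/18 = −33.333
Tm = 81.5 + (-0.83) + 11.389 − 33.333 = 58.726 → 58.7°C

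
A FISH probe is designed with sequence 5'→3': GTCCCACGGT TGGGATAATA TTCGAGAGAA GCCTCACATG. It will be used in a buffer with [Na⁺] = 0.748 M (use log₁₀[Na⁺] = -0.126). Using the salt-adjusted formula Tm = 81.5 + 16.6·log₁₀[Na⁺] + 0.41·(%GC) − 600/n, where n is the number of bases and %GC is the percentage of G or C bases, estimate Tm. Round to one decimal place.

84.9°C

Length n = 40. Counting bases: A=11, C=9, T=9, G=11
G+C = 20, so %GC = 20/40 × 100 = 50%
Salt term: 16.6 × (-0.126) = -2.092
GC term: 0.41 × 50 = 20.5; length term: −600/40 = −15
Tm = 81.5 + (-2.092) + 20.5 − 15 = 84.908 → 84.9°C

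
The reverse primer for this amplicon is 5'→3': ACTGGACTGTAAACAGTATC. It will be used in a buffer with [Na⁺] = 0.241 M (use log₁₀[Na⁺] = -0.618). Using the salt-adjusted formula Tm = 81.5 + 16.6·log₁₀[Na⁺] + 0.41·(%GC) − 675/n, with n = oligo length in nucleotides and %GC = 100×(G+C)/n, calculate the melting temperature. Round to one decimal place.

Length n = 20. Counting bases: A=7, C=4, G=4, T=5
G+C = 8, so %GC = 8/20 × 100 = 40%
Salt term: 16.6 × (-0.618) = -10.259
GC term: 0.41 × 40 = 16.4; length term: −675/20 = −33.75
Tm = 81.5 + (-10.259) + 16.4 − 33.75 = 53.891 → 53.9°C

53.9°C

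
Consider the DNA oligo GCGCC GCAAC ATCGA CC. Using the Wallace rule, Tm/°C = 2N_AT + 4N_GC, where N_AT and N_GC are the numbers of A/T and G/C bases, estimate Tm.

58°C

T=1, G=4, A=4, C=8
So N_AT = 5 and N_GC = 12.
Tm = 2(5) + 4(12) = 10 + 48 = 58°C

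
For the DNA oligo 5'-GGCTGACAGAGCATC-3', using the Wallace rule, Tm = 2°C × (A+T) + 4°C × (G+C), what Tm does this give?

48°C

Scanning the sequence gives C=4, A=4, T=2, G=5.
AT pairs contribute 6, GC pairs contribute 9.
Tm = 4·9 + 2·6 = 36 + 12 = 48°C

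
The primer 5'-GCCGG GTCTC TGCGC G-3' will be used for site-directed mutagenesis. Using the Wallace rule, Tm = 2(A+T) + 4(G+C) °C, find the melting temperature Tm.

Scanning the sequence gives C=6, G=7, A=0, T=3.
A+T = 3, G+C = 13
Tm = 2(3) + 4(13) = 6 + 52 = 58°C

58°C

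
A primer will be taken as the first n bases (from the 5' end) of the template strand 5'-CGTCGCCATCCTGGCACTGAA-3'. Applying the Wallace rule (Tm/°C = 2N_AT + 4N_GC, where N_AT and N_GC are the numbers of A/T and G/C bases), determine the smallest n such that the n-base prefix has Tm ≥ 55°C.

n = 17

First 16 bases: CGTCGCCATCCTGGCA → Tm = 54°C (< 55°C)
First 17 bases: CGTCGCCATCCTGGCAC → Tm = 58°C (≥ 55°C)
Each additional base adds 2°C (A/T) or 4°C (G/C), so Tm is non-decreasing in n; n = 17 is the first length to reach 55°C.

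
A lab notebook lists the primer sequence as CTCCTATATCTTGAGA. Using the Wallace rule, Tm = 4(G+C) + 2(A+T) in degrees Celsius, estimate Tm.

Base counts: A=4, C=4, G=2, T=6
AT pairs contribute 10, GC pairs contribute 6.
Tm = 4·6 + 2·10 = 24 + 20 = 44°C

44°C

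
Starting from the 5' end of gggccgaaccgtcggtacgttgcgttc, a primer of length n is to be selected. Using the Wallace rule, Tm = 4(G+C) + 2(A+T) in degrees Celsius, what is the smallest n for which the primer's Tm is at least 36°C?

n = 10

First 9 bases: GGGCCGAAC → Tm = 32°C (< 36°C)
First 10 bases: GGGCCGAACC → Tm = 36°C (≥ 36°C)
Since every base adds ≥2°C, Tm only increases with n, so the threshold is first crossed at n = 10.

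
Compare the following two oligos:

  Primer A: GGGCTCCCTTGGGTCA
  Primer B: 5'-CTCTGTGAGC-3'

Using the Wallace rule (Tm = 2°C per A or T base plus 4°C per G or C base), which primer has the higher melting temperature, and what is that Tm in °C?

Primer A, 54°C

Primer A: A+T=5, G+C=11 → Tm = 2(5)+4(11) = 54°C
Primer B: A+T=4, G+C=6 → Tm = 2(4)+4(6) = 32°C
54°C vs 32°C → primer A is higher.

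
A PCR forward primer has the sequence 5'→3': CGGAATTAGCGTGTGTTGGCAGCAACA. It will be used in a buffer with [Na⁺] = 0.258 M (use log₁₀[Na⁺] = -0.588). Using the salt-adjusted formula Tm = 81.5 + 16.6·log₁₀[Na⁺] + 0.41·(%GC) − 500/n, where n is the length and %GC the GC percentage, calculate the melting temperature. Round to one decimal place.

Length n = 27. Counting bases: T=6, A=7, G=9, C=5
G+C = 14, so %GC = 14/27 × 100 = 51.852%
Salt term: 16.6 × (-0.588) = -9.761
GC term: 0.41 × 51.852 = 21.259; length term: −500/27 = −18.519
Tm = 81.5 + (-9.761) + 21.259 − 18.519 = 74.479 → 74.5°C

74.5°C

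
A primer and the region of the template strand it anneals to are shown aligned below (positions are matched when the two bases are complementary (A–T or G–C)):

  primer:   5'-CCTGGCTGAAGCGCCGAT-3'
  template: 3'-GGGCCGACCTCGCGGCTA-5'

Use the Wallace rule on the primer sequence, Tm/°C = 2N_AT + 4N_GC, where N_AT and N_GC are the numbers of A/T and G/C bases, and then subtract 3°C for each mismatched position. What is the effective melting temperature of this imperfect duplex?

Primer base counts: A=3, T=3, G=6, C=6 → A+T=6, G+C=12
Perfect-match Tm = 2(6) + 4(12) = 12 + 48 = 60°C
Mismatches (positions where the bases are not complementary): 2 (at positions 3, 9)
Effective Tm = 60 − 2×3 = 60 − 6 = 54°C

54°C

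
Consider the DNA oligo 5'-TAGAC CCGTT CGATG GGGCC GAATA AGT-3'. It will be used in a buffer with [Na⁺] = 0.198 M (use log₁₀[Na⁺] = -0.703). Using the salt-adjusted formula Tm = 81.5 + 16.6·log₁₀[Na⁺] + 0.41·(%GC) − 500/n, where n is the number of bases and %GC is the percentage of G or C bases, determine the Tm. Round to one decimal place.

73.9°C

Length n = 28. T=6, A=7, C=6, G=9
G+C = 15, so %GC = 15/28 × 100 = 53.571%
Salt term: 16.6 × (-0.703) = -11.67
GC term: 0.41 × 53.571 = 21.964; length term: −500/28 = −17.857
Tm = 81.5 + (-11.67) + 21.964 − 17.857 = 73.937 → 73.9°C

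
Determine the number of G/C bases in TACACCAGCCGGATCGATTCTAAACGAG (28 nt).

Scanning the sequence gives A=9, T=5, G=6, C=8.
G+C = 6 + 8 = 14

14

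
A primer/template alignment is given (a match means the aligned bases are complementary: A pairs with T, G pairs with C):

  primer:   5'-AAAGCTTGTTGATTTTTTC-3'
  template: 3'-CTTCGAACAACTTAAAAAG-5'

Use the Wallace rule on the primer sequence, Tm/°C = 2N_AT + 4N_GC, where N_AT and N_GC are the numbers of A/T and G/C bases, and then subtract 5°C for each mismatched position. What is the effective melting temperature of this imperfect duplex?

38°C

Primer base counts: A=4, T=10, G=3, C=2 → A+T=14, G+C=5
Perfect-match Tm = 2(14) + 4(5) = 28 + 20 = 48°C
Mismatches (positions where the bases are not complementary): 2 (at positions 1, 13)
Effective Tm = 48 − 2×5 = 48 − 10 = 38°C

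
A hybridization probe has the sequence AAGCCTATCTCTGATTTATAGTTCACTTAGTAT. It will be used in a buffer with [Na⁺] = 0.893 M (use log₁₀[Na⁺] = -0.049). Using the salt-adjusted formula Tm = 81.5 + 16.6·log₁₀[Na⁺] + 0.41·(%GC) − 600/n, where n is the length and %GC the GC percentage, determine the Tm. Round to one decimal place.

Length n = 33. Counting bases: T=14, C=6, G=4, A=9
G+C = 10, so %GC = 10/33 × 100 = 30.303%
Salt term: 16.6 × (-0.049) = -0.813
GC term: 0.41 × 30.303 = 12.424; length term: −600/33 = −18.182
Tm = 81.5 + (-0.813) + 12.424 − 18.182 = 74.929 → 74.9°C

74.9°C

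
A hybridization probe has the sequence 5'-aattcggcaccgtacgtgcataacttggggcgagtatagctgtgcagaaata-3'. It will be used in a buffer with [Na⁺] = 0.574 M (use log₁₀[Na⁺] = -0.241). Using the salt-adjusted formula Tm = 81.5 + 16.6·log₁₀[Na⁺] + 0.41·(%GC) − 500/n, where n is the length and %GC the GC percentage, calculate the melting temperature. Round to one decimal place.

87.6°C

Length n = 52. Base counts: A=15, G=15, C=10, T=12
G+C = 25, so %GC = 25/52 × 100 = 48.077%
Salt term: 16.6 × (-0.241) = -4.001
GC term: 0.41 × 48.077 = 19.712; length term: −500/52 = −9.615
Tm = 81.5 + (-4.001) + 19.712 − 9.615 = 87.596 → 87.6°C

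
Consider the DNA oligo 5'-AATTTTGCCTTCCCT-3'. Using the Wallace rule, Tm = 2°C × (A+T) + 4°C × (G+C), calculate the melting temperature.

42°C

Counting bases: G=1, T=7, C=5, A=2
AT pairs contribute 9, GC pairs contribute 6.
Tm = 2(9) + 4(6) = 18 + 24 = 42°C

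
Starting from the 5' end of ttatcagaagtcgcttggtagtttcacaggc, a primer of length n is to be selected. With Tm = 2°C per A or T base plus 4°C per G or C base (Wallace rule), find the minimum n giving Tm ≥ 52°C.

First 17 bases: TTATCAGAAGTCGCTTG → Tm = 48°C (< 52°C)
First 18 bases: TTATCAGAAGTCGCTTGG → Tm = 52°C (≥ 52°C)
Since every base adds ≥2°C, Tm only increases with n, so the threshold is first crossed at n = 18.

n = 18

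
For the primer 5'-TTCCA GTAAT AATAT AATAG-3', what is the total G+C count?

Scanning the sequence gives T=7, C=2, A=9, G=2.
Total G or C: 2 + 2 = 4

4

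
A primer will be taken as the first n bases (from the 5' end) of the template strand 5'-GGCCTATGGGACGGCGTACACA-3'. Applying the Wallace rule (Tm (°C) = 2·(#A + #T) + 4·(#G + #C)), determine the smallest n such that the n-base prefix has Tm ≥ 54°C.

n = 16

First 15 bases: GGCCTATGGGACGGC → Tm = 52°C (< 54°C)
First 16 bases: GGCCTATGGGACGGCG → Tm = 56°C (≥ 54°C)
Each additional base adds 2°C (A/T) or 4°C (G/C), so Tm is non-decreasing in n; n = 16 is the first length to reach 54°C.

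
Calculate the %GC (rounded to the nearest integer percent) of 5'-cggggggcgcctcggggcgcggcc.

Counting bases: C=9, G=14, T=1, A=0
G+C = 14 + 9 = 23 out of 24 bases
%GC = 23/24 × 100 = 95.83% ≈ 96%

96%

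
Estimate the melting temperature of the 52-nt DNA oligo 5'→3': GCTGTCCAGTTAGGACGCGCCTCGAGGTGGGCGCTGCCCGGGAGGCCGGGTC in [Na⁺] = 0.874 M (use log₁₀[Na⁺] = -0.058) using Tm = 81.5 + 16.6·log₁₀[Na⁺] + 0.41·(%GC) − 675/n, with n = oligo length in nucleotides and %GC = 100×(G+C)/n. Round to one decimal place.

Length n = 52. Scanning the sequence gives G=23, C=16, T=8, A=5.
G+C = 39, so %GC = 39/52 × 100 = 75%
Salt term: 16.6 × (-0.058) = -0.963
GC term: 0.41 × 75 = 30.75; length term: −675/52 = −12.981
Tm = 81.5 + (-0.963) + 30.75 − 12.981 = 98.306 → 98.3°C

98.3°C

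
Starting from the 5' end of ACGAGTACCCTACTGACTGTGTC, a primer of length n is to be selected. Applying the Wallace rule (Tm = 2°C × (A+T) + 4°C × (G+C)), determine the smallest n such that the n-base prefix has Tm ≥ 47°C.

First 15 bases: ACGAGTACCCTACTG → Tm = 46°C (< 47°C)
First 16 bases: ACGAGTACCCTACTGA → Tm = 48°C (≥ 47°C)
Since every base adds ≥2°C, Tm only increases with n, so the threshold is first crossed at n = 16.

n = 16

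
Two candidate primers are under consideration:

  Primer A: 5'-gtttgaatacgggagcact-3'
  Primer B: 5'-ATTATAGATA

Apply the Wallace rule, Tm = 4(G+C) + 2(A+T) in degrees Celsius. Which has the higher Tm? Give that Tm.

Primer A: A+T=10, G+C=9 → Tm = 2(10)+4(9) = 56°C
Primer B: A+T=9, G+C=1 → Tm = 2(9)+4(1) = 22°C
56°C vs 22°C → primer A is higher.

Primer A, 56°C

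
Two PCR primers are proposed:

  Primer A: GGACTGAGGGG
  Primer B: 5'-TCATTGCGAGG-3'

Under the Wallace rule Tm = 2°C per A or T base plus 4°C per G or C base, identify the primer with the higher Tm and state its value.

Primer A: A+T=3, G+C=8 → Tm = 2(3)+4(8) = 38°C
Primer B: A+T=5, G+C=6 → Tm = 2(5)+4(6) = 34°C
38°C vs 34°C → primer A is higher.

Primer A, 38°C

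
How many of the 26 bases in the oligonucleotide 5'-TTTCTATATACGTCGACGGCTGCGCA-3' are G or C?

13

Scanning the sequence gives A=5, T=8, C=7, G=6.
Total G or C: 6 + 7 = 13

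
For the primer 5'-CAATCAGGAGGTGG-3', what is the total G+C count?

Counting bases: T=2, C=2, A=4, G=6
G+C = 6 + 2 = 8

8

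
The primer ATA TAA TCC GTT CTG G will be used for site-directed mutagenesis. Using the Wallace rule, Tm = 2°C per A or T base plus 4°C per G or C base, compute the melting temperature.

A=4, G=3, C=3, T=6
So N_AT = 10 and N_GC = 6.
Tm = 4·6 + 2·10 = 24 + 20 = 44°C

44°C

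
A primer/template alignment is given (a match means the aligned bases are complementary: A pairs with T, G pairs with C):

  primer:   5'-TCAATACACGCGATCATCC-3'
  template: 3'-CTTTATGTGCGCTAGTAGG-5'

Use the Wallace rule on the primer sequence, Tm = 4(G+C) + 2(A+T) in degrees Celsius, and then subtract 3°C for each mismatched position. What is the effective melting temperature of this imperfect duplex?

50°C

Primer base counts: A=6, T=4, G=2, C=7 → A+T=10, G+C=9
Perfect-match Tm = 2(10) + 4(9) = 20 + 36 = 56°C
Mismatches (positions where the bases are not complementary): 2 (at positions 1, 2)
Effective Tm = 56 − 2×3 = 56 − 6 = 50°C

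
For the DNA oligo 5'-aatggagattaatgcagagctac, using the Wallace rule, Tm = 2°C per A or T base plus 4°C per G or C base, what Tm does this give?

A=9, C=3, G=6, T=5
A+T = 14, G+C = 9
Tm = 4·9 + 2·14 = 36 + 28 = 64°C

64°C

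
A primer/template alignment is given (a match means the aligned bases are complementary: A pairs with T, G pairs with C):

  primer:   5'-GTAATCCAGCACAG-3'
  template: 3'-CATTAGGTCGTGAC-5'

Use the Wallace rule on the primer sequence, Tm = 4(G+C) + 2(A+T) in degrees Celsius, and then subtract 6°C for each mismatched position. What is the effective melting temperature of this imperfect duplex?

36°C

Primer base counts: A=5, T=2, G=3, C=4 → A+T=7, G+C=7
Perfect-match Tm = 2(7) + 4(7) = 14 + 28 = 42°C
Mismatches (positions where the bases are not complementary): 1 (at position 13)
Effective Tm = 42 − 1×6 = 42 − 6 = 36°C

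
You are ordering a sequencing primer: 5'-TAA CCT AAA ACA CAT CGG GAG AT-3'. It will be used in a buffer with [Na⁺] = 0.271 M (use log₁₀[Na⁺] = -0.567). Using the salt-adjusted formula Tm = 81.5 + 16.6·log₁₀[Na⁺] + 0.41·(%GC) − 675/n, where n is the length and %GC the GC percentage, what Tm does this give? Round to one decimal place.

Length n = 23. G=4, A=10, T=4, C=5
G+C = 9, so %GC = 9/23 × 100 = 39.13%
Salt term: 16.6 × (-0.567) = -9.412
GC term: 0.41 × 39.13 = 16.043; length term: −675/23 = −29.348
Tm = 81.5 + (-9.412) + 16.043 − 29.348 = 58.783 → 58.8°C

58.8°C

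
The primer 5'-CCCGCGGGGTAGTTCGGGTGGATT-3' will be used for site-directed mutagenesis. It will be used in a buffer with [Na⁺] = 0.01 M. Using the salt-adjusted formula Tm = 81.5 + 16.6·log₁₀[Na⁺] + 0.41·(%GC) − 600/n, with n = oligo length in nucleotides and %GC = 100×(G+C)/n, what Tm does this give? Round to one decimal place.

Length n = 24. Scanning the sequence gives C=5, A=2, G=11, T=6.
G+C = 16, so %GC = 16/24 × 100 = 66.667%
Salt term: 16.6 × (-2) = -33.2
GC term: 0.41 × 66.667 = 27.333; length term: −600/24 = −25
Tm = 81.5 + (-33.2) + 27.333 − 25 = 50.633 → 50.6°C

50.6°C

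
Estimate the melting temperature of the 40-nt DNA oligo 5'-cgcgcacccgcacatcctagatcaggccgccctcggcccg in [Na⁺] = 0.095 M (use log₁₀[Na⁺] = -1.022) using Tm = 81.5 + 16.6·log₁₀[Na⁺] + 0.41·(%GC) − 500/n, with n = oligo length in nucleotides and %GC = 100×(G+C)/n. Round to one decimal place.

Length n = 40. Counting bases: A=6, C=20, T=4, G=10
G+C = 30, so %GC = 30/40 × 100 = 75%
Salt term: 16.6 × (-1.022) = -16.965
GC term: 0.41 × 75 = 30.75; length term: −500/40 = −12.5
Tm = 81.5 + (-16.965) + 30.75 − 12.5 = 82.785 → 82.8°C

82.8°C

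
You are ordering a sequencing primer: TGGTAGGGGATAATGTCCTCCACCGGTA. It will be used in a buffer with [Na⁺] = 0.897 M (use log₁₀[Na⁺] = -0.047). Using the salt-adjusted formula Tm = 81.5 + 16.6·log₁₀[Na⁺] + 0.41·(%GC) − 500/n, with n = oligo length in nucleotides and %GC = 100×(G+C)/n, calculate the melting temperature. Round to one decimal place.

84.8°C

Length n = 28. G=9, A=6, T=7, C=6
G+C = 15, so %GC = 15/28 × 100 = 53.571%
Salt term: 16.6 × (-0.047) = -0.78
GC term: 0.41 × 53.571 = 21.964; length term: −500/28 = −17.857
Tm = 81.5 + (-0.78) + 21.964 − 17.857 = 84.827 → 84.8°C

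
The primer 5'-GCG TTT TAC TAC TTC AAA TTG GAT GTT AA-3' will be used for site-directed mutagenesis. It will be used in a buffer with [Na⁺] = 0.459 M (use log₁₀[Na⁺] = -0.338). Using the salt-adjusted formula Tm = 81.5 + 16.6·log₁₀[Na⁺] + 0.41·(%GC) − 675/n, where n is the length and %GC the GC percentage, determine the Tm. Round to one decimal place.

65.3°C

Length n = 29. Counting bases: C=4, T=12, G=5, A=8
G+C = 9, so %GC = 9/29 × 100 = 31.034%
Salt term: 16.6 × (-0.338) = -5.611
GC term: 0.41 × 31.034 = 12.724; length term: −675/29 = −23.276
Tm = 81.5 + (-5.611) + 12.724 − 23.276 = 65.337 → 65.3°C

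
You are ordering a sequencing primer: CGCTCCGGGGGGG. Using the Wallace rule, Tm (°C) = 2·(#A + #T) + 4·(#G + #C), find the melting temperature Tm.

50°C

Scanning the sequence gives A=0, T=1, C=4, G=8.
AT pairs contribute 1, GC pairs contribute 12.
Tm = 2(1) + 4(12) = 2 + 48 = 50°C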